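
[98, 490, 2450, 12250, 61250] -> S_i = 98*5^i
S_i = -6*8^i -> [-6, -48, -384, -3072, -24576]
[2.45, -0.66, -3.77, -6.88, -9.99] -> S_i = 2.45 + -3.11*i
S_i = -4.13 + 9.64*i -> [-4.13, 5.51, 15.15, 24.79, 34.43]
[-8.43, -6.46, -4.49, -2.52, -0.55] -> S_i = -8.43 + 1.97*i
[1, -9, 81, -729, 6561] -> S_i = 1*-9^i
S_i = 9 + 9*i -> [9, 18, 27, 36, 45]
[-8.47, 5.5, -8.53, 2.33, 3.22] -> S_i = Random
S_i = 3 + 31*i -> [3, 34, 65, 96, 127]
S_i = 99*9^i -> [99, 891, 8019, 72171, 649539]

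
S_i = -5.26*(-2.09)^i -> [-5.26, 10.99, -22.98, 48.02, -100.36]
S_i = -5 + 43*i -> [-5, 38, 81, 124, 167]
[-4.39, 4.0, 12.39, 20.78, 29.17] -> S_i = -4.39 + 8.39*i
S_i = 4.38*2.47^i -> [4.38, 10.82, 26.72, 66.0, 163.03]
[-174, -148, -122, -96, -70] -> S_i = -174 + 26*i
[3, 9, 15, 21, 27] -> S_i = 3 + 6*i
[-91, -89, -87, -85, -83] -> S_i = -91 + 2*i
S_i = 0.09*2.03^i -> [0.09, 0.18, 0.37, 0.75, 1.53]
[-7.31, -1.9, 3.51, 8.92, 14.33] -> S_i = -7.31 + 5.41*i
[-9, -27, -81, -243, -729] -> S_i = -9*3^i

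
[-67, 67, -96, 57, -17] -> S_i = Random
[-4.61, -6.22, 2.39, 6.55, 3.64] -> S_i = Random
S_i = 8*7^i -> [8, 56, 392, 2744, 19208]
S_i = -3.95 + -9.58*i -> [-3.95, -13.53, -23.11, -32.69, -42.27]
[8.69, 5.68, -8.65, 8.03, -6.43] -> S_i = Random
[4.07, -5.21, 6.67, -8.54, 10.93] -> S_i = 4.07*(-1.28)^i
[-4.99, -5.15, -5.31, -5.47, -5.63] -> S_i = -4.99 + -0.16*i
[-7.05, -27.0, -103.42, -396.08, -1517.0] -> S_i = -7.05*3.83^i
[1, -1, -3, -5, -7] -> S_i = 1 + -2*i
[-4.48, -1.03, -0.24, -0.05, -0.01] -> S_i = -4.48*0.23^i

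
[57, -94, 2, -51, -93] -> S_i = Random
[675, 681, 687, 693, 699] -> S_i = 675 + 6*i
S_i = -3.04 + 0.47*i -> [-3.04, -2.57, -2.1, -1.63, -1.16]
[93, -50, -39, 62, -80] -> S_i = Random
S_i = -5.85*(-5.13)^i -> [-5.85, 30.01, -153.95, 789.78, -4051.59]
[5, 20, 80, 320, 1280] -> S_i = 5*4^i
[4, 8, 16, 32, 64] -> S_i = 4*2^i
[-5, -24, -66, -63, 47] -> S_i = Random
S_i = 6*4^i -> [6, 24, 96, 384, 1536]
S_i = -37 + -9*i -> [-37, -46, -55, -64, -73]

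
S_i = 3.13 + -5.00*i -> [3.13, -1.87, -6.87, -11.87, -16.87]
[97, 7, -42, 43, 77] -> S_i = Random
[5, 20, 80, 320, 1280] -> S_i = 5*4^i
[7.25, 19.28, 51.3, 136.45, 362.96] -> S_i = 7.25*2.66^i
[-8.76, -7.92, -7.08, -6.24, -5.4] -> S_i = -8.76 + 0.84*i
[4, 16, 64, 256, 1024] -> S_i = 4*4^i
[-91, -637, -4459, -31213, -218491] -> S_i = -91*7^i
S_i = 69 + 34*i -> [69, 103, 137, 171, 205]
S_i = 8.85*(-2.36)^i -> [8.85, -20.89, 49.29, -116.33, 274.53]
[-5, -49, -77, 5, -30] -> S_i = Random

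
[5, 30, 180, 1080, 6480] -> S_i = 5*6^i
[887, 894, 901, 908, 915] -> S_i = 887 + 7*i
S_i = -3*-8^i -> [-3, 24, -192, 1536, -12288]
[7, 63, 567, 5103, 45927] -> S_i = 7*9^i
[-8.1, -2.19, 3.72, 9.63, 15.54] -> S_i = -8.10 + 5.91*i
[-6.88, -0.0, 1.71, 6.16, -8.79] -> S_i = Random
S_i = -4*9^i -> [-4, -36, -324, -2916, -26244]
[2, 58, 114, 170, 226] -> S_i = 2 + 56*i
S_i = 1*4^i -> [1, 4, 16, 64, 256]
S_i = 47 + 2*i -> [47, 49, 51, 53, 55]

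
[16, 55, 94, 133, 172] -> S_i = 16 + 39*i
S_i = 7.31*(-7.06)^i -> [7.31, -51.61, 364.36, -2572.36, 18160.85]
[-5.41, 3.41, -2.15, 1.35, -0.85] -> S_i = -5.41*(-0.63)^i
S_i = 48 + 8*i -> [48, 56, 64, 72, 80]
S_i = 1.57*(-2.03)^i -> [1.57, -3.19, 6.47, -13.13, 26.66]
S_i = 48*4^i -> [48, 192, 768, 3072, 12288]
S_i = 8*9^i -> [8, 72, 648, 5832, 52488]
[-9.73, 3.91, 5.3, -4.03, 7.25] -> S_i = Random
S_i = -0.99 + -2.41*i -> [-0.99, -3.4, -5.81, -8.22, -10.63]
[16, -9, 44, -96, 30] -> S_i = Random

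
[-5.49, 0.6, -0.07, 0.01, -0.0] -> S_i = -5.49*(-0.11)^i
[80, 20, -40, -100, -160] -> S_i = 80 + -60*i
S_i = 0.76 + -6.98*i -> [0.76, -6.22, -13.2, -20.18, -27.16]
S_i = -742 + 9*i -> [-742, -733, -724, -715, -706]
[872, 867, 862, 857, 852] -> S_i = 872 + -5*i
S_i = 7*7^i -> [7, 49, 343, 2401, 16807]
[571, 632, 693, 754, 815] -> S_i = 571 + 61*i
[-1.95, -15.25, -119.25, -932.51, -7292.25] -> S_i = -1.95*7.82^i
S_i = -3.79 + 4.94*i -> [-3.79, 1.15, 6.09, 11.03, 15.97]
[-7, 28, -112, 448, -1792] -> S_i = -7*-4^i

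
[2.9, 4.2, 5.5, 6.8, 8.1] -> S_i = 2.90 + 1.30*i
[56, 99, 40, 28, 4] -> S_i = Random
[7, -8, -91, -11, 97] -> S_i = Random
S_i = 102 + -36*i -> [102, 66, 30, -6, -42]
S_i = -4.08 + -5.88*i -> [-4.08, -9.96, -15.84, -21.72, -27.6]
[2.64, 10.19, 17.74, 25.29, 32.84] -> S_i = 2.64 + 7.55*i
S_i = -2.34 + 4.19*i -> [-2.34, 1.85, 6.04, 10.23, 14.42]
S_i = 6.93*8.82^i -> [6.93, 61.12, 539.1, 4754.87, 41937.99]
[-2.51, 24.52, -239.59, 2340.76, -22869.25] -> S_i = -2.51*(-9.77)^i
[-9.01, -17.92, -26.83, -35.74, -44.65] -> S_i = -9.01 + -8.91*i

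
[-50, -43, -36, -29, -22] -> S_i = -50 + 7*i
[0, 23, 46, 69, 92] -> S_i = 0 + 23*i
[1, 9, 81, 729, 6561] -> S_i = 1*9^i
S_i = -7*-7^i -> [-7, 49, -343, 2401, -16807]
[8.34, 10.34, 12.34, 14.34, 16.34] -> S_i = 8.34 + 2.00*i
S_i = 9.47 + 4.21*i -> [9.47, 13.68, 17.89, 22.1, 26.31]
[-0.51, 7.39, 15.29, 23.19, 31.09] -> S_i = -0.51 + 7.90*i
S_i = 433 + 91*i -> [433, 524, 615, 706, 797]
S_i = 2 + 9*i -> [2, 11, 20, 29, 38]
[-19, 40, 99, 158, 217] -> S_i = -19 + 59*i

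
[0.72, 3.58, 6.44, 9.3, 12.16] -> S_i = 0.72 + 2.86*i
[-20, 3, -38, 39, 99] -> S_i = Random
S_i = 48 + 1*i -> [48, 49, 50, 51, 52]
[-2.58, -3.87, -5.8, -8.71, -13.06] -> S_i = -2.58*1.50^i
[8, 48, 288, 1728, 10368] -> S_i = 8*6^i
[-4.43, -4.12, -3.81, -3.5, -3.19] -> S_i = -4.43 + 0.31*i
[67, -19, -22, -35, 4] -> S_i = Random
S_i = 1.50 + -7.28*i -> [1.5, -5.78, -13.06, -20.34, -27.62]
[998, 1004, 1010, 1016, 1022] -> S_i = 998 + 6*i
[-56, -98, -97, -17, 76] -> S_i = Random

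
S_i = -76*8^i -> [-76, -608, -4864, -38912, -311296]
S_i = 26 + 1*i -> [26, 27, 28, 29, 30]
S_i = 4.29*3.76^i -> [4.29, 16.13, 60.65, 228.05, 857.45]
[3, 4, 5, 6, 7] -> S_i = 3 + 1*i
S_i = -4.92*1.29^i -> [-4.92, -6.35, -8.19, -10.56, -13.62]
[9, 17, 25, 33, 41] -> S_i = 9 + 8*i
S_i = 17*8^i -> [17, 136, 1088, 8704, 69632]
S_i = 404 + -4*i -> [404, 400, 396, 392, 388]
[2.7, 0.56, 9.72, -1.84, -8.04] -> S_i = Random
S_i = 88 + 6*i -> [88, 94, 100, 106, 112]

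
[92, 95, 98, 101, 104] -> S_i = 92 + 3*i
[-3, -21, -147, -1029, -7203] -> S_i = -3*7^i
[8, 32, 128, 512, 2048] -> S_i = 8*4^i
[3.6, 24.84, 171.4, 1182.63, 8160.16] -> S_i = 3.60*6.90^i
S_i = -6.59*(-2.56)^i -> [-6.59, 16.87, -43.19, 110.56, -283.04]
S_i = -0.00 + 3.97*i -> [0.0, 3.97, 7.94, 11.91, 15.88]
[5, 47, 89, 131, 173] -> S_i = 5 + 42*i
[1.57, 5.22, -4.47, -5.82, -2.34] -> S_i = Random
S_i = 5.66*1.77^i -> [5.66, 10.02, 17.73, 31.39, 55.55]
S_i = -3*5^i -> [-3, -15, -75, -375, -1875]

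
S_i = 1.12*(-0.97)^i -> [1.12, -1.09, 1.05, -1.02, 0.99]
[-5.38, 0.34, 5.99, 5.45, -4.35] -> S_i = Random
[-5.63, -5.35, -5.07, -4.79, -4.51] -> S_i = -5.63 + 0.28*i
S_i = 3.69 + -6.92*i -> [3.69, -3.23, -10.15, -17.07, -23.99]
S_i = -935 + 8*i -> [-935, -927, -919, -911, -903]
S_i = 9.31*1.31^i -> [9.31, 12.2, 15.98, 20.93, 27.42]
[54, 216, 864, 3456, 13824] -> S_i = 54*4^i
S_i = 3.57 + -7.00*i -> [3.57, -3.43, -10.43, -17.43, -24.43]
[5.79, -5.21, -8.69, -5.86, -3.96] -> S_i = Random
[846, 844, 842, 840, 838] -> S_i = 846 + -2*i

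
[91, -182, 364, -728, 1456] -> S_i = 91*-2^i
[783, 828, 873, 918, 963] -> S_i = 783 + 45*i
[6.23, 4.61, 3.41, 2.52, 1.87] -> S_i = 6.23*0.74^i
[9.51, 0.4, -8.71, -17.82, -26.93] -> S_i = 9.51 + -9.11*i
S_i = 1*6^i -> [1, 6, 36, 216, 1296]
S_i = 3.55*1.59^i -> [3.55, 5.64, 8.97, 14.27, 22.69]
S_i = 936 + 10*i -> [936, 946, 956, 966, 976]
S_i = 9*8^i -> [9, 72, 576, 4608, 36864]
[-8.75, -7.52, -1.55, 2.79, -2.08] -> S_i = Random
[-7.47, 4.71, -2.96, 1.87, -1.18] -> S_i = -7.47*(-0.63)^i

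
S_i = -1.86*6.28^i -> [-1.86, -11.68, -73.36, -460.67, -2893.02]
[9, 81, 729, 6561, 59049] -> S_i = 9*9^i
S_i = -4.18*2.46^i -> [-4.18, -10.28, -25.3, -62.23, -153.08]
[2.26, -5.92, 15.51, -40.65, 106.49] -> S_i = 2.26*(-2.62)^i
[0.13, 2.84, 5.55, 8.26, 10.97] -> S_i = 0.13 + 2.71*i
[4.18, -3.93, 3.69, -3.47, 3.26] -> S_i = 4.18*(-0.94)^i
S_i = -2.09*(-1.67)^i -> [-2.09, 3.49, -5.83, 9.73, -16.26]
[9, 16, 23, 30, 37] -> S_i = 9 + 7*i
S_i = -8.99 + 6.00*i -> [-8.99, -2.99, 3.01, 9.01, 15.01]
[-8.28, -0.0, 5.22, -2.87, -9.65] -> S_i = Random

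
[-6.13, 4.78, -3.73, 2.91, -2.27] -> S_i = -6.13*(-0.78)^i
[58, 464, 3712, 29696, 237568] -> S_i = 58*8^i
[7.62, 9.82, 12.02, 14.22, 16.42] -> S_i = 7.62 + 2.20*i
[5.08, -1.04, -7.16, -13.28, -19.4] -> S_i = 5.08 + -6.12*i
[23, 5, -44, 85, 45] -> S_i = Random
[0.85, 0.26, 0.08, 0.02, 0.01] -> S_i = 0.85*0.30^i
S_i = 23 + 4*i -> [23, 27, 31, 35, 39]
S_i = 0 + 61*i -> [0, 61, 122, 183, 244]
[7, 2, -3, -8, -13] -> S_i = 7 + -5*i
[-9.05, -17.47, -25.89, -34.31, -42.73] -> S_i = -9.05 + -8.42*i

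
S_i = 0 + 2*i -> [0, 2, 4, 6, 8]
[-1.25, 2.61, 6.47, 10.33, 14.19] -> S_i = -1.25 + 3.86*i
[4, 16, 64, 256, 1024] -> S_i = 4*4^i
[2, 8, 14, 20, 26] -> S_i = 2 + 6*i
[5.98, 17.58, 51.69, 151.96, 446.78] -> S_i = 5.98*2.94^i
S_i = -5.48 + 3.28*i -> [-5.48, -2.2, 1.08, 4.36, 7.64]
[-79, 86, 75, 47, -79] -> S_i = Random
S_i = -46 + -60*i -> [-46, -106, -166, -226, -286]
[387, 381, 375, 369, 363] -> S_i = 387 + -6*i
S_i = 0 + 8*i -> [0, 8, 16, 24, 32]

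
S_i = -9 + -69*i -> [-9, -78, -147, -216, -285]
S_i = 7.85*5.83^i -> [7.85, 45.77, 266.81, 1555.52, 9068.68]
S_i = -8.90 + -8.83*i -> [-8.9, -17.73, -26.56, -35.39, -44.22]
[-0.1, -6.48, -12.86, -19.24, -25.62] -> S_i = -0.10 + -6.38*i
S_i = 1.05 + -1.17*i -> [1.05, -0.12, -1.29, -2.46, -3.63]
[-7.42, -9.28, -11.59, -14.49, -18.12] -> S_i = -7.42*1.25^i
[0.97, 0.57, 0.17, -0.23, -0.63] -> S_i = 0.97 + -0.40*i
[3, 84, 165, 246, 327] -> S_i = 3 + 81*i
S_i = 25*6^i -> [25, 150, 900, 5400, 32400]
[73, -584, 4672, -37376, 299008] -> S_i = 73*-8^i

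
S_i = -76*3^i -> [-76, -228, -684, -2052, -6156]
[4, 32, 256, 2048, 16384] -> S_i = 4*8^i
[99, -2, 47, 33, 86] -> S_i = Random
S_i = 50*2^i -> [50, 100, 200, 400, 800]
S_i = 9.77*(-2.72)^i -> [9.77, -26.57, 72.28, -196.61, 534.77]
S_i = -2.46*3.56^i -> [-2.46, -8.76, -31.18, -110.99, -395.13]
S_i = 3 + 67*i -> [3, 70, 137, 204, 271]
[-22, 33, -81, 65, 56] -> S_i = Random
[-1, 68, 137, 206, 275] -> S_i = -1 + 69*i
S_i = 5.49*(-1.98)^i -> [5.49, -10.87, 21.52, -42.62, 84.38]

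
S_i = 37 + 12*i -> [37, 49, 61, 73, 85]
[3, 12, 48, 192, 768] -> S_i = 3*4^i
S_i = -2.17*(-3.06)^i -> [-2.17, 6.64, -20.32, 62.18, -190.26]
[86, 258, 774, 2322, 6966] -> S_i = 86*3^i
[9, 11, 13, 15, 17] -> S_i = 9 + 2*i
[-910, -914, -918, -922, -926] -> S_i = -910 + -4*i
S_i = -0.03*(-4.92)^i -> [-0.03, 0.15, -0.73, 3.57, -17.58]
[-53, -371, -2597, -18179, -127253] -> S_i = -53*7^i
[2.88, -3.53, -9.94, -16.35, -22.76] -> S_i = 2.88 + -6.41*i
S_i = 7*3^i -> [7, 21, 63, 189, 567]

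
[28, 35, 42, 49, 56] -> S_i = 28 + 7*i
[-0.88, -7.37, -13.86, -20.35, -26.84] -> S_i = -0.88 + -6.49*i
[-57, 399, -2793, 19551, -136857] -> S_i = -57*-7^i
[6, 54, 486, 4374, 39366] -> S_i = 6*9^i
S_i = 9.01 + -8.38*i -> [9.01, 0.63, -7.75, -16.13, -24.51]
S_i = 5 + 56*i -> [5, 61, 117, 173, 229]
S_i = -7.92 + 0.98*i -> [-7.92, -6.94, -5.96, -4.98, -4.0]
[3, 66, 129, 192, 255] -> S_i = 3 + 63*i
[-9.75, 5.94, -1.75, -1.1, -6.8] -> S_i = Random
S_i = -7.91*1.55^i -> [-7.91, -12.26, -19.0, -29.46, -45.66]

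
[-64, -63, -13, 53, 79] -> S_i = Random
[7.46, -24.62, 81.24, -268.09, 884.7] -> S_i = 7.46*(-3.30)^i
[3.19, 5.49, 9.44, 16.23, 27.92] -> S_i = 3.19*1.72^i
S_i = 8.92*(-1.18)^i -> [8.92, -10.53, 12.42, -14.66, 17.29]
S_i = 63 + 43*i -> [63, 106, 149, 192, 235]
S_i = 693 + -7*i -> [693, 686, 679, 672, 665]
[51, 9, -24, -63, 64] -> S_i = Random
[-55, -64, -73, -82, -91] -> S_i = -55 + -9*i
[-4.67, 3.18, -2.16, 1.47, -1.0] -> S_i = -4.67*(-0.68)^i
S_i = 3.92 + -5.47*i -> [3.92, -1.55, -7.02, -12.49, -17.96]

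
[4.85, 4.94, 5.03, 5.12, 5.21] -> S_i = 4.85 + 0.09*i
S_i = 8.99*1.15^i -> [8.99, 10.34, 11.89, 13.67, 15.72]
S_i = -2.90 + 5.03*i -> [-2.9, 2.13, 7.16, 12.19, 17.22]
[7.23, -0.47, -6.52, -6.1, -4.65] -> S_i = Random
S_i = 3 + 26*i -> [3, 29, 55, 81, 107]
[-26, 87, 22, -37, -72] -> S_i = Random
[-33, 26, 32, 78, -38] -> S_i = Random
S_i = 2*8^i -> [2, 16, 128, 1024, 8192]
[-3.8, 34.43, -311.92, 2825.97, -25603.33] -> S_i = -3.80*(-9.06)^i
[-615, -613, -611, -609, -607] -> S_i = -615 + 2*i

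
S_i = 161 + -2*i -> [161, 159, 157, 155, 153]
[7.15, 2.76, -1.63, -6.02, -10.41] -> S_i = 7.15 + -4.39*i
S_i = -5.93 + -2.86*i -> [-5.93, -8.79, -11.65, -14.51, -17.37]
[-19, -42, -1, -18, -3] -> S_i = Random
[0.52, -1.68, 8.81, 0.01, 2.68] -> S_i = Random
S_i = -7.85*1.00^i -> [-7.85, -7.85, -7.85, -7.85, -7.85]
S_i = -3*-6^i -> [-3, 18, -108, 648, -3888]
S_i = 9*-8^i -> [9, -72, 576, -4608, 36864]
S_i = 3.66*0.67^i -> [3.66, 2.45, 1.64, 1.1, 0.74]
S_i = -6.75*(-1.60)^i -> [-6.75, 10.8, -17.28, 27.65, -44.24]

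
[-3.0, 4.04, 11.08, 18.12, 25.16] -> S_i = -3.00 + 7.04*i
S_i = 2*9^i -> [2, 18, 162, 1458, 13122]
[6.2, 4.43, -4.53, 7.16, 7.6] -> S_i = Random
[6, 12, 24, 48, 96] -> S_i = 6*2^i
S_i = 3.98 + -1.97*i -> [3.98, 2.01, 0.04, -1.93, -3.9]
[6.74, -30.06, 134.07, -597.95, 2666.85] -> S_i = 6.74*(-4.46)^i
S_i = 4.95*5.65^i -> [4.95, 27.97, 158.02, 892.79, 5044.28]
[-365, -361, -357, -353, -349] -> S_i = -365 + 4*i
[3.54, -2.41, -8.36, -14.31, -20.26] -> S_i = 3.54 + -5.95*i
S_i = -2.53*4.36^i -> [-2.53, -11.03, -48.09, -209.69, -914.25]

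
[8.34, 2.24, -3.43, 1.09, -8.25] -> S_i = Random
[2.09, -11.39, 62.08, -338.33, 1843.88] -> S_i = 2.09*(-5.45)^i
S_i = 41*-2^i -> [41, -82, 164, -328, 656]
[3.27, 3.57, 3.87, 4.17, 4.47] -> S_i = 3.27 + 0.30*i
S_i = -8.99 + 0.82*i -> [-8.99, -8.17, -7.35, -6.53, -5.71]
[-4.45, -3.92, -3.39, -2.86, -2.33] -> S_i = -4.45 + 0.53*i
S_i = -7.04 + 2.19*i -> [-7.04, -4.85, -2.66, -0.47, 1.72]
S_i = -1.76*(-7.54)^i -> [-1.76, 13.27, -100.06, 754.44, -5688.5]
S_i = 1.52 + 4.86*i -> [1.52, 6.38, 11.24, 16.1, 20.96]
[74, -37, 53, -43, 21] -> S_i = Random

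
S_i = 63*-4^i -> [63, -252, 1008, -4032, 16128]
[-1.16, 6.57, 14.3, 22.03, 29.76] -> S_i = -1.16 + 7.73*i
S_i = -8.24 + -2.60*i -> [-8.24, -10.84, -13.44, -16.04, -18.64]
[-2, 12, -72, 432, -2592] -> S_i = -2*-6^i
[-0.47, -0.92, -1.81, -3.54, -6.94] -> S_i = -0.47*1.96^i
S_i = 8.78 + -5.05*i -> [8.78, 3.73, -1.32, -6.37, -11.42]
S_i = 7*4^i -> [7, 28, 112, 448, 1792]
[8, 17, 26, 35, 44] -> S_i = 8 + 9*i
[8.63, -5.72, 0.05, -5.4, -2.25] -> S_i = Random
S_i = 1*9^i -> [1, 9, 81, 729, 6561]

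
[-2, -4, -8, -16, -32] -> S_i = -2*2^i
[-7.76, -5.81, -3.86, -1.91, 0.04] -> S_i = -7.76 + 1.95*i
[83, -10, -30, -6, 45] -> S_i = Random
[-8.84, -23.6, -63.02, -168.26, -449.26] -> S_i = -8.84*2.67^i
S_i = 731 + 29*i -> [731, 760, 789, 818, 847]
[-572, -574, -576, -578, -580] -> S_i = -572 + -2*i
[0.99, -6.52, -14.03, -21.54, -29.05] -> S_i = 0.99 + -7.51*i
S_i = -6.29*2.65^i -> [-6.29, -16.67, -44.17, -117.05, -310.19]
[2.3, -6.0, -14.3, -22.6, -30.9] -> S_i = 2.30 + -8.30*i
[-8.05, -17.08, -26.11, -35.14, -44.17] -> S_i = -8.05 + -9.03*i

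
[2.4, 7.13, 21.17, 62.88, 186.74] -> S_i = 2.40*2.97^i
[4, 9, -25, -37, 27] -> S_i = Random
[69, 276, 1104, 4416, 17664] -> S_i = 69*4^i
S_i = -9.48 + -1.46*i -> [-9.48, -10.94, -12.4, -13.86, -15.32]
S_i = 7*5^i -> [7, 35, 175, 875, 4375]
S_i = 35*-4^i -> [35, -140, 560, -2240, 8960]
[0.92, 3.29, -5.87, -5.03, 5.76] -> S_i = Random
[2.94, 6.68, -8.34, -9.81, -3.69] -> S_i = Random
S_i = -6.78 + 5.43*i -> [-6.78, -1.35, 4.08, 9.51, 14.94]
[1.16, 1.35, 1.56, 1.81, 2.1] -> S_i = 1.16*1.16^i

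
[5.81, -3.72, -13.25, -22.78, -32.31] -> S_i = 5.81 + -9.53*i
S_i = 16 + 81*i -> [16, 97, 178, 259, 340]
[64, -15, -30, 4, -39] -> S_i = Random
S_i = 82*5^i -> [82, 410, 2050, 10250, 51250]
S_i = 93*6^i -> [93, 558, 3348, 20088, 120528]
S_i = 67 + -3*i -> [67, 64, 61, 58, 55]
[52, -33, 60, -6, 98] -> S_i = Random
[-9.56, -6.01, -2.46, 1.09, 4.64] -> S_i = -9.56 + 3.55*i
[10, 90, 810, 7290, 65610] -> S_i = 10*9^i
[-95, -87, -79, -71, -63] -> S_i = -95 + 8*i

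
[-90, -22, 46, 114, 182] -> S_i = -90 + 68*i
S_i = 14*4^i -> [14, 56, 224, 896, 3584]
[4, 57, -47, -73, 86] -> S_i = Random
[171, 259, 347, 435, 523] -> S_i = 171 + 88*i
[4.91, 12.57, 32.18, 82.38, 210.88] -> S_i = 4.91*2.56^i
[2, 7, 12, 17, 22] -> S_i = 2 + 5*i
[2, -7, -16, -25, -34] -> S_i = 2 + -9*i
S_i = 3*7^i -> [3, 21, 147, 1029, 7203]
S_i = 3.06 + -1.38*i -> [3.06, 1.68, 0.3, -1.08, -2.46]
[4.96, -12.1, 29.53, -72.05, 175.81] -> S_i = 4.96*(-2.44)^i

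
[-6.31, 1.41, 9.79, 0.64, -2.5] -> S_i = Random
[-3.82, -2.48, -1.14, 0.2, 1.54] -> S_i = -3.82 + 1.34*i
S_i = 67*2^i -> [67, 134, 268, 536, 1072]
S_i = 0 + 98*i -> [0, 98, 196, 294, 392]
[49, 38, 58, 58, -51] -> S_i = Random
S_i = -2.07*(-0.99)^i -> [-2.07, 2.05, -2.03, 2.01, -1.99]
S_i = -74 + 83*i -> [-74, 9, 92, 175, 258]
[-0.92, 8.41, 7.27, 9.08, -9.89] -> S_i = Random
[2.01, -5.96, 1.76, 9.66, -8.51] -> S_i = Random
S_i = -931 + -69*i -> [-931, -1000, -1069, -1138, -1207]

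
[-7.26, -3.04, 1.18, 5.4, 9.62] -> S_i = -7.26 + 4.22*i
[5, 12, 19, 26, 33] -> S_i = 5 + 7*i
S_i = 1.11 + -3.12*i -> [1.11, -2.01, -5.13, -8.25, -11.37]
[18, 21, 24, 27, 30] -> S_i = 18 + 3*i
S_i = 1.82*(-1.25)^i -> [1.82, -2.28, 2.84, -3.55, 4.44]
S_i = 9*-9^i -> [9, -81, 729, -6561, 59049]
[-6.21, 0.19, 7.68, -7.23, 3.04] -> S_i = Random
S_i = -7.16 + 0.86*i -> [-7.16, -6.3, -5.44, -4.58, -3.72]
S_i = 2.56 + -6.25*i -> [2.56, -3.69, -9.94, -16.19, -22.44]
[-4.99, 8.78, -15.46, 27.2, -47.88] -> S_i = -4.99*(-1.76)^i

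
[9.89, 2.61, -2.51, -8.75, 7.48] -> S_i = Random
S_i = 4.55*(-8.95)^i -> [4.55, -40.72, 364.47, -3261.97, 29194.67]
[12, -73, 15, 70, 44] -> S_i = Random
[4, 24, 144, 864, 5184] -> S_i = 4*6^i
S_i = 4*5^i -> [4, 20, 100, 500, 2500]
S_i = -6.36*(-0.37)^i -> [-6.36, 2.35, -0.87, 0.32, -0.12]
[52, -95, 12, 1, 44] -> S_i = Random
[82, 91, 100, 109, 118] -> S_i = 82 + 9*i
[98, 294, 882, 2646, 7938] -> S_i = 98*3^i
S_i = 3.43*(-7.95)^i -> [3.43, -27.27, 216.78, -1723.44, 13701.33]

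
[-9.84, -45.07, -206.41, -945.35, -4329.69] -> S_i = -9.84*4.58^i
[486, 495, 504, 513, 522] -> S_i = 486 + 9*i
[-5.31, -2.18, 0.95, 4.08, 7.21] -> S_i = -5.31 + 3.13*i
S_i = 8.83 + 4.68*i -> [8.83, 13.51, 18.19, 22.87, 27.55]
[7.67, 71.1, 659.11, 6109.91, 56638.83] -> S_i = 7.67*9.27^i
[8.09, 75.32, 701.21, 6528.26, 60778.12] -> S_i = 8.09*9.31^i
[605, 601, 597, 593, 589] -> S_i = 605 + -4*i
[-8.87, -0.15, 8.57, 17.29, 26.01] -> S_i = -8.87 + 8.72*i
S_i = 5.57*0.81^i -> [5.57, 4.51, 3.65, 2.96, 2.4]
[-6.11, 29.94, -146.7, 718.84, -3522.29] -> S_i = -6.11*(-4.90)^i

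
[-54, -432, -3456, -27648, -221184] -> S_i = -54*8^i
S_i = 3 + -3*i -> [3, 0, -3, -6, -9]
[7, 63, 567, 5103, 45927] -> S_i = 7*9^i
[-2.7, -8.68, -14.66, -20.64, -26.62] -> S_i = -2.70 + -5.98*i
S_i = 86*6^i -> [86, 516, 3096, 18576, 111456]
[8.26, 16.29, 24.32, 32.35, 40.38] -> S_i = 8.26 + 8.03*i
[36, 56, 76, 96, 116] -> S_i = 36 + 20*i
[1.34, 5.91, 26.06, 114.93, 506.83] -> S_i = 1.34*4.41^i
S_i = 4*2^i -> [4, 8, 16, 32, 64]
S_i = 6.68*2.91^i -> [6.68, 19.44, 56.57, 164.61, 479.01]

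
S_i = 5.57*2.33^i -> [5.57, 12.98, 30.24, 70.46, 164.16]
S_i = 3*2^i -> [3, 6, 12, 24, 48]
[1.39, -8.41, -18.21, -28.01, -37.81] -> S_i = 1.39 + -9.80*i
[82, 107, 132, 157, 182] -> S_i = 82 + 25*i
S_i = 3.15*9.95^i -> [3.15, 31.34, 311.86, 3102.99, 30874.71]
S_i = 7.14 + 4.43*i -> [7.14, 11.57, 16.0, 20.43, 24.86]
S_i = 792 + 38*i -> [792, 830, 868, 906, 944]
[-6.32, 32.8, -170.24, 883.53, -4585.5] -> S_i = -6.32*(-5.19)^i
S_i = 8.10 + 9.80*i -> [8.1, 17.9, 27.7, 37.5, 47.3]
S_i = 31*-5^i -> [31, -155, 775, -3875, 19375]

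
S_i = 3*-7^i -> [3, -21, 147, -1029, 7203]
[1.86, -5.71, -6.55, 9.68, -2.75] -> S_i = Random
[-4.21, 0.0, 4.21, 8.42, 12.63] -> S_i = -4.21 + 4.21*i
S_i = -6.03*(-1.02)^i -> [-6.03, 6.15, -6.27, 6.4, -6.53]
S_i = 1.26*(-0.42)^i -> [1.26, -0.53, 0.22, -0.09, 0.04]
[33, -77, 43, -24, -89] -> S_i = Random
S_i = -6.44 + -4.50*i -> [-6.44, -10.94, -15.44, -19.94, -24.44]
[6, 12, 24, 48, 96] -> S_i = 6*2^i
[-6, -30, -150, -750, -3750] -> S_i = -6*5^i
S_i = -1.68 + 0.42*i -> [-1.68, -1.26, -0.84, -0.42, 0.0]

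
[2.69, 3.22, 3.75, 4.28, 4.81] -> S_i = 2.69 + 0.53*i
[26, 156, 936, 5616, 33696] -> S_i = 26*6^i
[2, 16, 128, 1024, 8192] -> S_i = 2*8^i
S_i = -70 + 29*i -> [-70, -41, -12, 17, 46]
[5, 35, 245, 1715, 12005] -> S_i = 5*7^i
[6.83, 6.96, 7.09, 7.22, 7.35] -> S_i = 6.83 + 0.13*i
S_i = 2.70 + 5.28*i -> [2.7, 7.98, 13.26, 18.54, 23.82]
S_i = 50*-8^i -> [50, -400, 3200, -25600, 204800]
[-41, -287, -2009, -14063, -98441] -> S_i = -41*7^i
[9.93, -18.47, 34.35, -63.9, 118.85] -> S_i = 9.93*(-1.86)^i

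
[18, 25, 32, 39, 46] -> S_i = 18 + 7*i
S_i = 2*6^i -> [2, 12, 72, 432, 2592]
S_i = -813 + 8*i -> [-813, -805, -797, -789, -781]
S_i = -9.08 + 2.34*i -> [-9.08, -6.74, -4.4, -2.06, 0.28]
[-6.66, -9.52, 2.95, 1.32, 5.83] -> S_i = Random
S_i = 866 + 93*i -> [866, 959, 1052, 1145, 1238]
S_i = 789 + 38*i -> [789, 827, 865, 903, 941]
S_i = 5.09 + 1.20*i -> [5.09, 6.29, 7.49, 8.69, 9.89]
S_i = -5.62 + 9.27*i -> [-5.62, 3.65, 12.92, 22.19, 31.46]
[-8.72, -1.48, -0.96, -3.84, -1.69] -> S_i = Random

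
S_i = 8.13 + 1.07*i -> [8.13, 9.2, 10.27, 11.34, 12.41]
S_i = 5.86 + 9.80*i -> [5.86, 15.66, 25.46, 35.26, 45.06]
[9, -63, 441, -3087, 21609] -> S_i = 9*-7^i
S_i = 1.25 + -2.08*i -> [1.25, -0.83, -2.91, -4.99, -7.07]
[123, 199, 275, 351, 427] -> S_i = 123 + 76*i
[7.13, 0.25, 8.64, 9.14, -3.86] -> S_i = Random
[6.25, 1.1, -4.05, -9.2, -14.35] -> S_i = 6.25 + -5.15*i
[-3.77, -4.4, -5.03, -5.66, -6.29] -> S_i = -3.77 + -0.63*i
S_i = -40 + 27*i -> [-40, -13, 14, 41, 68]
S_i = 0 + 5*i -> [0, 5, 10, 15, 20]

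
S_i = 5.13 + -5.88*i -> [5.13, -0.75, -6.63, -12.51, -18.39]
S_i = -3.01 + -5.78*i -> [-3.01, -8.79, -14.57, -20.35, -26.13]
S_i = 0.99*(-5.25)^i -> [0.99, -5.2, 27.29, -143.26, 752.09]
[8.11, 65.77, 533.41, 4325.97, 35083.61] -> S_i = 8.11*8.11^i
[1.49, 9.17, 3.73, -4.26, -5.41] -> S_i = Random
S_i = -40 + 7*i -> [-40, -33, -26, -19, -12]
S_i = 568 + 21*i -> [568, 589, 610, 631, 652]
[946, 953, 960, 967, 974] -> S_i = 946 + 7*i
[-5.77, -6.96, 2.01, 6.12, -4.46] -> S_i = Random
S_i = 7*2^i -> [7, 14, 28, 56, 112]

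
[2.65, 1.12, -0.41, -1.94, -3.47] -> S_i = 2.65 + -1.53*i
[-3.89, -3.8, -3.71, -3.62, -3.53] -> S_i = -3.89 + 0.09*i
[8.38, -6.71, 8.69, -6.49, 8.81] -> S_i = Random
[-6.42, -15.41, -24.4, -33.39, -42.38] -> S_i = -6.42 + -8.99*i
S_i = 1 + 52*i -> [1, 53, 105, 157, 209]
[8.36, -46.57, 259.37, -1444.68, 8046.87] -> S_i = 8.36*(-5.57)^i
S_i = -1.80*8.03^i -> [-1.8, -14.45, -116.07, -932.01, -7484.02]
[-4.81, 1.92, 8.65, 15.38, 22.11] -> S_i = -4.81 + 6.73*i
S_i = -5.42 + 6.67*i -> [-5.42, 1.25, 7.92, 14.59, 21.26]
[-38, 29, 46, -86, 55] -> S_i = Random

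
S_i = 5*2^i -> [5, 10, 20, 40, 80]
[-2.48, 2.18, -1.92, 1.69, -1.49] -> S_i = -2.48*(-0.88)^i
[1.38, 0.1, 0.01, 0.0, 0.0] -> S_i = 1.38*0.07^i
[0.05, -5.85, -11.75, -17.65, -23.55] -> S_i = 0.05 + -5.90*i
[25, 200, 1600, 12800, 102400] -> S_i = 25*8^i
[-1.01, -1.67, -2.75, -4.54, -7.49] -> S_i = -1.01*1.65^i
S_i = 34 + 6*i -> [34, 40, 46, 52, 58]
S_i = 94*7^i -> [94, 658, 4606, 32242, 225694]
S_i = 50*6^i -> [50, 300, 1800, 10800, 64800]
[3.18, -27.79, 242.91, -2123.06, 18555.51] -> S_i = 3.18*(-8.74)^i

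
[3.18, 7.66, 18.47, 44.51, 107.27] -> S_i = 3.18*2.41^i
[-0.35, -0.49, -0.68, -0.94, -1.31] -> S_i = -0.35*1.39^i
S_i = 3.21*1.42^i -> [3.21, 4.56, 6.47, 9.19, 13.05]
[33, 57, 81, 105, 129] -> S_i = 33 + 24*i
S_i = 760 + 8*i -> [760, 768, 776, 784, 792]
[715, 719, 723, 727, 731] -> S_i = 715 + 4*i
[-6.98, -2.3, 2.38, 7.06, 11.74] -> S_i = -6.98 + 4.68*i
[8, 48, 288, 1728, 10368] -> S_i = 8*6^i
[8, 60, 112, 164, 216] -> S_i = 8 + 52*i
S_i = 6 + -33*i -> [6, -27, -60, -93, -126]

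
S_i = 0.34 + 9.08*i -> [0.34, 9.42, 18.5, 27.58, 36.66]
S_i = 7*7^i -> [7, 49, 343, 2401, 16807]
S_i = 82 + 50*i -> [82, 132, 182, 232, 282]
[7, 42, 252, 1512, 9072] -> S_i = 7*6^i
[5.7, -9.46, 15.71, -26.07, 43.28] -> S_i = 5.70*(-1.66)^i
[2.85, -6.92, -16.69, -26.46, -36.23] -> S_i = 2.85 + -9.77*i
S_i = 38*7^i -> [38, 266, 1862, 13034, 91238]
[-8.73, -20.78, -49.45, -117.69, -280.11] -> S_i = -8.73*2.38^i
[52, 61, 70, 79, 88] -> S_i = 52 + 9*i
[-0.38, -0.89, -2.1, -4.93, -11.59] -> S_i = -0.38*2.35^i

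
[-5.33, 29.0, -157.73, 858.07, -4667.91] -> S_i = -5.33*(-5.44)^i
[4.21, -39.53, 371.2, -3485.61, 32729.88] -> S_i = 4.21*(-9.39)^i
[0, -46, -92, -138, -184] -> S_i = 0 + -46*i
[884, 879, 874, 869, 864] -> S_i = 884 + -5*i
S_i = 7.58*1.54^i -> [7.58, 11.67, 17.98, 27.68, 42.63]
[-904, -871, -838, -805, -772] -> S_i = -904 + 33*i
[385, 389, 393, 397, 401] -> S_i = 385 + 4*i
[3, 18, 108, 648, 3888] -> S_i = 3*6^i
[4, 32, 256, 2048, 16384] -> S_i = 4*8^i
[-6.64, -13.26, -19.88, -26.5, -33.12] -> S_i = -6.64 + -6.62*i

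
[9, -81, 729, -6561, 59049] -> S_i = 9*-9^i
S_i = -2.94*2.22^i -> [-2.94, -6.53, -14.49, -32.17, -71.41]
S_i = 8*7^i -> [8, 56, 392, 2744, 19208]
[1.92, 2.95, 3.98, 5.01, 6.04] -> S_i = 1.92 + 1.03*i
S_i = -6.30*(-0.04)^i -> [-6.3, 0.25, -0.01, 0.0, -0.0]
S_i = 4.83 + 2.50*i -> [4.83, 7.33, 9.83, 12.33, 14.83]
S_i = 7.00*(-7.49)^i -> [7.0, -52.43, 392.7, -2941.33, 22030.55]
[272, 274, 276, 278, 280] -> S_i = 272 + 2*i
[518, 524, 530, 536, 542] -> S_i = 518 + 6*i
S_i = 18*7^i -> [18, 126, 882, 6174, 43218]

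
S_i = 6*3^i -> [6, 18, 54, 162, 486]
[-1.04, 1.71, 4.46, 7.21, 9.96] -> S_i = -1.04 + 2.75*i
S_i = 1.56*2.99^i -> [1.56, 4.66, 13.95, 41.7, 124.68]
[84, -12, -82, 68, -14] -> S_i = Random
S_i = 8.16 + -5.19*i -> [8.16, 2.97, -2.22, -7.41, -12.6]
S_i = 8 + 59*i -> [8, 67, 126, 185, 244]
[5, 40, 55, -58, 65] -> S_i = Random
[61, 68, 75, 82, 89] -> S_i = 61 + 7*i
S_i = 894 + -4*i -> [894, 890, 886, 882, 878]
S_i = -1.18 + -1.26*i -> [-1.18, -2.44, -3.7, -4.96, -6.22]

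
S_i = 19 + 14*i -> [19, 33, 47, 61, 75]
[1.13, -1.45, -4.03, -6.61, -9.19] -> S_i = 1.13 + -2.58*i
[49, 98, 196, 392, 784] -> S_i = 49*2^i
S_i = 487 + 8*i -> [487, 495, 503, 511, 519]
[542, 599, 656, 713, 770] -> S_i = 542 + 57*i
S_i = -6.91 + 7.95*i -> [-6.91, 1.04, 8.99, 16.94, 24.89]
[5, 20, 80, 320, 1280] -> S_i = 5*4^i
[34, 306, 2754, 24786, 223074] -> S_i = 34*9^i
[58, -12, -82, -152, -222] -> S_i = 58 + -70*i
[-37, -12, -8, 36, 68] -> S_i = Random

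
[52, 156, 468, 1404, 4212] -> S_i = 52*3^i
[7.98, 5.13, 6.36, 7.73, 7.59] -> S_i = Random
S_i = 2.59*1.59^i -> [2.59, 4.12, 6.55, 10.41, 16.55]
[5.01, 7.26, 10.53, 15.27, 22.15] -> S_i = 5.01*1.45^i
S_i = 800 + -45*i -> [800, 755, 710, 665, 620]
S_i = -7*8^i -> [-7, -56, -448, -3584, -28672]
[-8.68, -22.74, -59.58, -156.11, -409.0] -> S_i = -8.68*2.62^i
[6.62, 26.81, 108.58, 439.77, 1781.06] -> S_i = 6.62*4.05^i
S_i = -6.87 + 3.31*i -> [-6.87, -3.56, -0.25, 3.06, 6.37]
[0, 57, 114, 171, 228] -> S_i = 0 + 57*i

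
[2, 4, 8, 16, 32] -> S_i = 2*2^i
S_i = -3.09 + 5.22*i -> [-3.09, 2.13, 7.35, 12.57, 17.79]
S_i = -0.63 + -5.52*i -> [-0.63, -6.15, -11.67, -17.19, -22.71]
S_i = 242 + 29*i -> [242, 271, 300, 329, 358]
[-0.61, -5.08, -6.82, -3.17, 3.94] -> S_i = Random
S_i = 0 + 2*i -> [0, 2, 4, 6, 8]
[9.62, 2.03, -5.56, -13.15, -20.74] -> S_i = 9.62 + -7.59*i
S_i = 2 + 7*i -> [2, 9, 16, 23, 30]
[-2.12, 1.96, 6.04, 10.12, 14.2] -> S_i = -2.12 + 4.08*i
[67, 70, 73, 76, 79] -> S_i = 67 + 3*i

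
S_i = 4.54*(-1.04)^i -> [4.54, -4.72, 4.91, -5.11, 5.31]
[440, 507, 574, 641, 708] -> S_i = 440 + 67*i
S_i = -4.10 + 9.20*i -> [-4.1, 5.1, 14.3, 23.5, 32.7]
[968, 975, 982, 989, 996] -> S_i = 968 + 7*i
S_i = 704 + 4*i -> [704, 708, 712, 716, 720]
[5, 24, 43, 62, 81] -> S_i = 5 + 19*i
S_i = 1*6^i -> [1, 6, 36, 216, 1296]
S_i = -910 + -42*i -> [-910, -952, -994, -1036, -1078]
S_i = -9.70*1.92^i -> [-9.7, -18.62, -35.76, -68.66, -131.82]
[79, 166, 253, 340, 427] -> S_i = 79 + 87*i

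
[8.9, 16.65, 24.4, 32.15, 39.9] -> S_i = 8.90 + 7.75*i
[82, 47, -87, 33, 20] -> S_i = Random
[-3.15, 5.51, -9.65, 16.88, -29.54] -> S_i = -3.15*(-1.75)^i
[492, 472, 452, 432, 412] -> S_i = 492 + -20*i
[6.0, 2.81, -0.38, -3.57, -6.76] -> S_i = 6.00 + -3.19*i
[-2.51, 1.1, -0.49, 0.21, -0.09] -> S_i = -2.51*(-0.44)^i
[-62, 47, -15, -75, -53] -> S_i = Random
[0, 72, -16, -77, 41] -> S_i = Random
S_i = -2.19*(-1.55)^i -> [-2.19, 3.39, -5.26, 8.16, -12.64]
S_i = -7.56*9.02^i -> [-7.56, -68.19, -615.08, -5548.06, -50043.53]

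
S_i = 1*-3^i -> [1, -3, 9, -27, 81]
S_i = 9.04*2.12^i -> [9.04, 19.16, 40.63, 86.13, 182.6]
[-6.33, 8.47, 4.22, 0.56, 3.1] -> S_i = Random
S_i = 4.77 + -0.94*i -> [4.77, 3.83, 2.89, 1.95, 1.01]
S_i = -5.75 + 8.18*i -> [-5.75, 2.43, 10.61, 18.79, 26.97]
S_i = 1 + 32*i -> [1, 33, 65, 97, 129]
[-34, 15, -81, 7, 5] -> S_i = Random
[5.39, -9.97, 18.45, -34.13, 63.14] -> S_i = 5.39*(-1.85)^i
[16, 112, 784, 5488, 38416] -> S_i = 16*7^i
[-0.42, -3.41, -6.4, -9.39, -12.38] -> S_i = -0.42 + -2.99*i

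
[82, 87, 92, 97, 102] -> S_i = 82 + 5*i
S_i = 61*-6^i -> [61, -366, 2196, -13176, 79056]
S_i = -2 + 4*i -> [-2, 2, 6, 10, 14]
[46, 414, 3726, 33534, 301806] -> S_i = 46*9^i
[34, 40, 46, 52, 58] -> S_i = 34 + 6*i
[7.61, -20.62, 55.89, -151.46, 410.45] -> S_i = 7.61*(-2.71)^i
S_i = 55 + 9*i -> [55, 64, 73, 82, 91]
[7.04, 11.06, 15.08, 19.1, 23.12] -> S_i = 7.04 + 4.02*i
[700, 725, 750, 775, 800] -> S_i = 700 + 25*i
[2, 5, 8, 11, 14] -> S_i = 2 + 3*i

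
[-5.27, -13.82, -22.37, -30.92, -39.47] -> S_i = -5.27 + -8.55*i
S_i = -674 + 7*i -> [-674, -667, -660, -653, -646]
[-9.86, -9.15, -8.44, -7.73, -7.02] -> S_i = -9.86 + 0.71*i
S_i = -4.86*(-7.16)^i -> [-4.86, 34.8, -249.15, 1783.92, -12772.87]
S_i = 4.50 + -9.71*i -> [4.5, -5.21, -14.92, -24.63, -34.34]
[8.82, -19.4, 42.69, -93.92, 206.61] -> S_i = 8.82*(-2.20)^i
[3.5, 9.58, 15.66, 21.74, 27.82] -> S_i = 3.50 + 6.08*i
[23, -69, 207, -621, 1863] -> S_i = 23*-3^i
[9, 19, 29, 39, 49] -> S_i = 9 + 10*i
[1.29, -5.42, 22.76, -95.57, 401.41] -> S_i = 1.29*(-4.20)^i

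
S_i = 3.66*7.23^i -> [3.66, 26.46, 191.32, 1383.24, 10000.79]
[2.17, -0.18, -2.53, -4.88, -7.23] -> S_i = 2.17 + -2.35*i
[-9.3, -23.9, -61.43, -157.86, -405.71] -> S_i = -9.30*2.57^i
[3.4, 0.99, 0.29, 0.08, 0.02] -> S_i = 3.40*0.29^i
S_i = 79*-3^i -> [79, -237, 711, -2133, 6399]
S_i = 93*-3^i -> [93, -279, 837, -2511, 7533]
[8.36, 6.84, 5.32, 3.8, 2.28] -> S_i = 8.36 + -1.52*i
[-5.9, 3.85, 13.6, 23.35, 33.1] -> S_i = -5.90 + 9.75*i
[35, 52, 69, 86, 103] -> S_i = 35 + 17*i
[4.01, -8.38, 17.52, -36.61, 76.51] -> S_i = 4.01*(-2.09)^i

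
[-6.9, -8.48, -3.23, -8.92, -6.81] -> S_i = Random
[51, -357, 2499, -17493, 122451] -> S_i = 51*-7^i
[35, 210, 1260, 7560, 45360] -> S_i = 35*6^i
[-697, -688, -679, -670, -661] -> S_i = -697 + 9*i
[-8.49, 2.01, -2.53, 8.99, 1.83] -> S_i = Random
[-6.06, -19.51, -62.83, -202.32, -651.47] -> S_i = -6.06*3.22^i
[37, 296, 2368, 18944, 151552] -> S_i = 37*8^i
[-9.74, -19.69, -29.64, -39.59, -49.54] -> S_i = -9.74 + -9.95*i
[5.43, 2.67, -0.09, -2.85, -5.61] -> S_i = 5.43 + -2.76*i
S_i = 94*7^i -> [94, 658, 4606, 32242, 225694]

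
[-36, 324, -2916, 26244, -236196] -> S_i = -36*-9^i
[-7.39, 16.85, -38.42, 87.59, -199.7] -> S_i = -7.39*(-2.28)^i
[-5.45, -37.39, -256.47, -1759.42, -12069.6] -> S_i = -5.45*6.86^i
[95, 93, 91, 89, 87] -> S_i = 95 + -2*i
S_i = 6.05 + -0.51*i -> [6.05, 5.54, 5.03, 4.52, 4.01]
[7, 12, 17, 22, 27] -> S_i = 7 + 5*i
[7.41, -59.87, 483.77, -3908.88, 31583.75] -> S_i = 7.41*(-8.08)^i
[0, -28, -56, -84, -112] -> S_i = 0 + -28*i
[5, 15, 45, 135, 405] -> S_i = 5*3^i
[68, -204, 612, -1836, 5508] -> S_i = 68*-3^i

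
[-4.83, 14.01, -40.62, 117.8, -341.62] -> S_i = -4.83*(-2.90)^i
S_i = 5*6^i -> [5, 30, 180, 1080, 6480]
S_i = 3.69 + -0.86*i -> [3.69, 2.83, 1.97, 1.11, 0.25]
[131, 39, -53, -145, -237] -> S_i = 131 + -92*i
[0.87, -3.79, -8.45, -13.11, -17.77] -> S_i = 0.87 + -4.66*i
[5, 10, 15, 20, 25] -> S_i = 5 + 5*i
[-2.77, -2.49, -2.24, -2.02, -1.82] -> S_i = -2.77*0.90^i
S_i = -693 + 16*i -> [-693, -677, -661, -645, -629]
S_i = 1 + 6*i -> [1, 7, 13, 19, 25]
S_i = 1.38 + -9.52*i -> [1.38, -8.14, -17.66, -27.18, -36.7]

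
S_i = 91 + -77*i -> [91, 14, -63, -140, -217]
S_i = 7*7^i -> [7, 49, 343, 2401, 16807]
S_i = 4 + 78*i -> [4, 82, 160, 238, 316]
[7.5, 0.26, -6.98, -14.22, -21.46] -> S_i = 7.50 + -7.24*i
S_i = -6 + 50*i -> [-6, 44, 94, 144, 194]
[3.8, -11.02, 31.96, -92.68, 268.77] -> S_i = 3.80*(-2.90)^i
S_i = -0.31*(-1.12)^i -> [-0.31, 0.35, -0.39, 0.44, -0.49]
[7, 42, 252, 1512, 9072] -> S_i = 7*6^i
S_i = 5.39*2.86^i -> [5.39, 15.42, 44.09, 126.09, 360.62]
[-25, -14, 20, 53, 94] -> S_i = Random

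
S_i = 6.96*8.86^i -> [6.96, 61.67, 546.36, 4840.72, 42888.82]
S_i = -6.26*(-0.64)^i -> [-6.26, 4.01, -2.56, 1.64, -1.05]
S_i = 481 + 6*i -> [481, 487, 493, 499, 505]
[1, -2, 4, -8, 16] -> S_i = 1*-2^i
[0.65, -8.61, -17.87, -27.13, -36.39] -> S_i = 0.65 + -9.26*i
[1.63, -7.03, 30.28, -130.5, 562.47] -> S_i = 1.63*(-4.31)^i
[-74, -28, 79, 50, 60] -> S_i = Random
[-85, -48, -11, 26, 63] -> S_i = -85 + 37*i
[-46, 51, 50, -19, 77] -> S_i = Random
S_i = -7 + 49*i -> [-7, 42, 91, 140, 189]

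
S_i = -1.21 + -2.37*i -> [-1.21, -3.58, -5.95, -8.32, -10.69]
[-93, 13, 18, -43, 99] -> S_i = Random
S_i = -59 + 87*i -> [-59, 28, 115, 202, 289]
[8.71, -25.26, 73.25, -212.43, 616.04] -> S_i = 8.71*(-2.90)^i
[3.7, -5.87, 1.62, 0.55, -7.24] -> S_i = Random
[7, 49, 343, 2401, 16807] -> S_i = 7*7^i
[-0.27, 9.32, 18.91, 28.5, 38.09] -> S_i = -0.27 + 9.59*i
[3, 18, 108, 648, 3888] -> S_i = 3*6^i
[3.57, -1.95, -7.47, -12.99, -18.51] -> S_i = 3.57 + -5.52*i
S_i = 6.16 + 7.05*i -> [6.16, 13.21, 20.26, 27.31, 34.36]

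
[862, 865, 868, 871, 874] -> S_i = 862 + 3*i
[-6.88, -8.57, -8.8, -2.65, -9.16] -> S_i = Random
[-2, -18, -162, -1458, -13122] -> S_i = -2*9^i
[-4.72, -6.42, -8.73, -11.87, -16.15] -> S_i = -4.72*1.36^i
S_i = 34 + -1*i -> [34, 33, 32, 31, 30]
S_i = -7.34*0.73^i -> [-7.34, -5.36, -3.91, -2.86, -2.08]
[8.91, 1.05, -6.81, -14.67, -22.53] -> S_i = 8.91 + -7.86*i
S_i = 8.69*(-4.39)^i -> [8.69, -38.15, 167.47, -735.21, 3227.59]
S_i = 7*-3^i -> [7, -21, 63, -189, 567]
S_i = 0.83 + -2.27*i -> [0.83, -1.44, -3.71, -5.98, -8.25]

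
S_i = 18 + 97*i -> [18, 115, 212, 309, 406]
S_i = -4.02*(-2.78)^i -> [-4.02, 11.18, -31.07, 86.37, -240.11]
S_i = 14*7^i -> [14, 98, 686, 4802, 33614]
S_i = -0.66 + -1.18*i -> [-0.66, -1.84, -3.02, -4.2, -5.38]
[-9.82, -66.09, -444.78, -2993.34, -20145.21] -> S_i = -9.82*6.73^i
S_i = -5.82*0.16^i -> [-5.82, -0.93, -0.15, -0.02, -0.0]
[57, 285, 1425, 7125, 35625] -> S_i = 57*5^i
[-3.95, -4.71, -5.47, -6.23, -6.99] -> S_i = -3.95 + -0.76*i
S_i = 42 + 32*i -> [42, 74, 106, 138, 170]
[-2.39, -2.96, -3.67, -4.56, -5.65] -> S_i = -2.39*1.24^i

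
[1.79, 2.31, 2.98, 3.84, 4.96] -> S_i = 1.79*1.29^i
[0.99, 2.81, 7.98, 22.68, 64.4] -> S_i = 0.99*2.84^i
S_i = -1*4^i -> [-1, -4, -16, -64, -256]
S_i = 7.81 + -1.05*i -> [7.81, 6.76, 5.71, 4.66, 3.61]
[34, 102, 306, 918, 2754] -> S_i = 34*3^i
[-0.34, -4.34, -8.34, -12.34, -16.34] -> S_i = -0.34 + -4.00*i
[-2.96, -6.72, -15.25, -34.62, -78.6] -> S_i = -2.96*2.27^i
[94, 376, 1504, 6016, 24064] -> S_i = 94*4^i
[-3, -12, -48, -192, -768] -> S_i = -3*4^i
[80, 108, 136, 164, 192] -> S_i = 80 + 28*i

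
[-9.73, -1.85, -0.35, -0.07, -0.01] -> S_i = -9.73*0.19^i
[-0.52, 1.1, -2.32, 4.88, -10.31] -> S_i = -0.52*(-2.11)^i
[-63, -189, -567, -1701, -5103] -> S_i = -63*3^i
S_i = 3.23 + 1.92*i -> [3.23, 5.15, 7.07, 8.99, 10.91]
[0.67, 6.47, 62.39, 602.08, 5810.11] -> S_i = 0.67*9.65^i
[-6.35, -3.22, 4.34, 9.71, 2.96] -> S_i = Random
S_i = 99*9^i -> [99, 891, 8019, 72171, 649539]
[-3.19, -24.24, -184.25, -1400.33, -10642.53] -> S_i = -3.19*7.60^i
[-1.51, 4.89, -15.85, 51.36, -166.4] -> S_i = -1.51*(-3.24)^i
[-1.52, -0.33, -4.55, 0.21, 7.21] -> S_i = Random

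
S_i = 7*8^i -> [7, 56, 448, 3584, 28672]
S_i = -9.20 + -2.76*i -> [-9.2, -11.96, -14.72, -17.48, -20.24]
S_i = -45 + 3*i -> [-45, -42, -39, -36, -33]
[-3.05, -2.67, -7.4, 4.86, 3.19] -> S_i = Random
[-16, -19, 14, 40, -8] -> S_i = Random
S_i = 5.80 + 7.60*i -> [5.8, 13.4, 21.0, 28.6, 36.2]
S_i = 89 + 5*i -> [89, 94, 99, 104, 109]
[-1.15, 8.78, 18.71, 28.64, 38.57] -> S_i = -1.15 + 9.93*i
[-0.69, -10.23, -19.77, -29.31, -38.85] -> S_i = -0.69 + -9.54*i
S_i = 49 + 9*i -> [49, 58, 67, 76, 85]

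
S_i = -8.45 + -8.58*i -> [-8.45, -17.03, -25.61, -34.19, -42.77]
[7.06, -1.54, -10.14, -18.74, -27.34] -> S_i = 7.06 + -8.60*i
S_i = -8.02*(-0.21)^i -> [-8.02, 1.68, -0.35, 0.07, -0.02]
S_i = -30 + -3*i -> [-30, -33, -36, -39, -42]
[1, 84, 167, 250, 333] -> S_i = 1 + 83*i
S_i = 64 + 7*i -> [64, 71, 78, 85, 92]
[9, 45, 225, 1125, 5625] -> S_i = 9*5^i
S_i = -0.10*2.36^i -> [-0.1, -0.24, -0.56, -1.31, -3.1]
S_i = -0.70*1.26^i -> [-0.7, -0.88, -1.11, -1.4, -1.76]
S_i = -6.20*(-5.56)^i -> [-6.2, 34.47, -191.66, 1065.65, -5925.03]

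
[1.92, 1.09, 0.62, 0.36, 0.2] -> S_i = 1.92*0.57^i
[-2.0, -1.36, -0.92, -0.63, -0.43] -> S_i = -2.00*0.68^i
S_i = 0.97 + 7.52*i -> [0.97, 8.49, 16.01, 23.53, 31.05]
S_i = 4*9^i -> [4, 36, 324, 2916, 26244]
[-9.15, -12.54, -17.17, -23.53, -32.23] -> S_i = -9.15*1.37^i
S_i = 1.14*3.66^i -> [1.14, 4.17, 15.27, 55.89, 204.56]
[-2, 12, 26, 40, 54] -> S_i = -2 + 14*i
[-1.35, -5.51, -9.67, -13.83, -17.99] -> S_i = -1.35 + -4.16*i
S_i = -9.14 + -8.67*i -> [-9.14, -17.81, -26.48, -35.15, -43.82]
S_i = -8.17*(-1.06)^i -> [-8.17, 8.66, -9.18, 9.73, -10.31]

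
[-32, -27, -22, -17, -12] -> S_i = -32 + 5*i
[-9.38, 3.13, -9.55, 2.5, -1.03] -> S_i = Random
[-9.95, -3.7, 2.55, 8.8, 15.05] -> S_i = -9.95 + 6.25*i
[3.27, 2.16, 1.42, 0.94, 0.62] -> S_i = 3.27*0.66^i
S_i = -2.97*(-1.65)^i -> [-2.97, 4.9, -8.09, 13.34, -22.01]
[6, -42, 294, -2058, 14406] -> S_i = 6*-7^i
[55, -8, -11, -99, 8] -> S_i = Random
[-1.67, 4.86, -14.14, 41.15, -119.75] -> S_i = -1.67*(-2.91)^i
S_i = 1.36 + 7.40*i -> [1.36, 8.76, 16.16, 23.56, 30.96]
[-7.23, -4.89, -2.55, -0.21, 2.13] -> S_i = -7.23 + 2.34*i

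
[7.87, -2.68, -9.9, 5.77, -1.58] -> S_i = Random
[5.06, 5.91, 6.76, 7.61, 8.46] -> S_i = 5.06 + 0.85*i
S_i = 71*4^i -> [71, 284, 1136, 4544, 18176]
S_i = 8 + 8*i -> [8, 16, 24, 32, 40]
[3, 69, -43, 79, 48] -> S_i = Random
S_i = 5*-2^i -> [5, -10, 20, -40, 80]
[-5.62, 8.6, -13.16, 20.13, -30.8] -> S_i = -5.62*(-1.53)^i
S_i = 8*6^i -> [8, 48, 288, 1728, 10368]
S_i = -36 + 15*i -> [-36, -21, -6, 9, 24]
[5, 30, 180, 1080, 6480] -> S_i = 5*6^i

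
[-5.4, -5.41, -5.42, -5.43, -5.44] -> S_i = -5.40 + -0.01*i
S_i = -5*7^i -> [-5, -35, -245, -1715, -12005]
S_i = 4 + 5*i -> [4, 9, 14, 19, 24]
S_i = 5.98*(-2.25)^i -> [5.98, -13.46, 30.27, -68.12, 153.26]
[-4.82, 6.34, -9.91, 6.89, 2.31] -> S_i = Random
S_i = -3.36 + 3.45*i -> [-3.36, 0.09, 3.54, 6.99, 10.44]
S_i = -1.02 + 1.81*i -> [-1.02, 0.79, 2.6, 4.41, 6.22]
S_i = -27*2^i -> [-27, -54, -108, -216, -432]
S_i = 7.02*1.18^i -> [7.02, 8.28, 9.77, 11.53, 13.61]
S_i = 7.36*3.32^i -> [7.36, 24.44, 81.12, 269.33, 894.19]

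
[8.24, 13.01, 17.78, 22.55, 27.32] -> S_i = 8.24 + 4.77*i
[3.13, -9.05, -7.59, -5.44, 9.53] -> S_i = Random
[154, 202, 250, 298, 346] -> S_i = 154 + 48*i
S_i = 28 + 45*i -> [28, 73, 118, 163, 208]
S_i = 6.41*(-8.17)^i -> [6.41, -52.37, 427.86, -3495.62, 28559.21]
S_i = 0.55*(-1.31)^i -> [0.55, -0.72, 0.94, -1.24, 1.62]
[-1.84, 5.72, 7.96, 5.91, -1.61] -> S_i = Random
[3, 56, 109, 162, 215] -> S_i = 3 + 53*i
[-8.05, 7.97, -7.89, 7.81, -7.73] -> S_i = -8.05*(-0.99)^i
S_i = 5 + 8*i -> [5, 13, 21, 29, 37]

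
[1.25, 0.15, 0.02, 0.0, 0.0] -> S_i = 1.25*0.12^i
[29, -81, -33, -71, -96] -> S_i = Random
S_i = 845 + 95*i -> [845, 940, 1035, 1130, 1225]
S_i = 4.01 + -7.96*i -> [4.01, -3.95, -11.91, -19.87, -27.83]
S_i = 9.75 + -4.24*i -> [9.75, 5.51, 1.27, -2.97, -7.21]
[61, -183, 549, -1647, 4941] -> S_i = 61*-3^i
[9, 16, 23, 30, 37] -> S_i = 9 + 7*i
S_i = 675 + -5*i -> [675, 670, 665, 660, 655]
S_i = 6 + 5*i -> [6, 11, 16, 21, 26]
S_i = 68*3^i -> [68, 204, 612, 1836, 5508]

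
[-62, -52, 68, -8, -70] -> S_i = Random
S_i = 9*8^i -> [9, 72, 576, 4608, 36864]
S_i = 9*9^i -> [9, 81, 729, 6561, 59049]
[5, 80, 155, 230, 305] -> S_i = 5 + 75*i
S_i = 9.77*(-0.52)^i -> [9.77, -5.08, 2.64, -1.37, 0.71]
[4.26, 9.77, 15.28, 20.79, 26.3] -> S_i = 4.26 + 5.51*i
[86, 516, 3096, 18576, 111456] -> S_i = 86*6^i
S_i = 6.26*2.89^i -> [6.26, 18.09, 52.28, 151.1, 436.68]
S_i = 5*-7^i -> [5, -35, 245, -1715, 12005]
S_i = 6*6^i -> [6, 36, 216, 1296, 7776]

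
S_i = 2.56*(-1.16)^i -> [2.56, -2.97, 3.44, -4.0, 4.64]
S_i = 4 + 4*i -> [4, 8, 12, 16, 20]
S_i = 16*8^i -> [16, 128, 1024, 8192, 65536]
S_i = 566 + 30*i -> [566, 596, 626, 656, 686]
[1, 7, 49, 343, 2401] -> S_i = 1*7^i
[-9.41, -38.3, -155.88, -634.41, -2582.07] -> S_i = -9.41*4.07^i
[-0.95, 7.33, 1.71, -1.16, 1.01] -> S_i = Random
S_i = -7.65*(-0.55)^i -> [-7.65, 4.21, -2.31, 1.27, -0.7]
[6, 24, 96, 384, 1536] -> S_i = 6*4^i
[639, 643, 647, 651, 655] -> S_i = 639 + 4*i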